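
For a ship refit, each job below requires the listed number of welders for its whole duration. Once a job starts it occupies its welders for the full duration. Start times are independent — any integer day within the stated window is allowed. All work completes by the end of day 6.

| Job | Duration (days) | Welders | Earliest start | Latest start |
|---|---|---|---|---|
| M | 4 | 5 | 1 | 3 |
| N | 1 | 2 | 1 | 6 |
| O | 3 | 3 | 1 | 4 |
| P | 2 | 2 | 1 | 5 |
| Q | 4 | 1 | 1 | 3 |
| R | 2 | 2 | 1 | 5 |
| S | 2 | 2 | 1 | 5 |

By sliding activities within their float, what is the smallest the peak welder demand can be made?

Early-start (M@1, N@1, O@1, P@1, Q@1, R@1, S@1) gives peak 17: d1:17  d2:15  d3:9  d4:6  d5:0  d6:0.
Shift O→2, P→5, R→5, S→5.
Schedule M@1, N@1, O@2, P@5, Q@1, R@5, S@5: d1:8  d2:9  d3:9  d4:9  d5:6  d6:6 — peak 9.

9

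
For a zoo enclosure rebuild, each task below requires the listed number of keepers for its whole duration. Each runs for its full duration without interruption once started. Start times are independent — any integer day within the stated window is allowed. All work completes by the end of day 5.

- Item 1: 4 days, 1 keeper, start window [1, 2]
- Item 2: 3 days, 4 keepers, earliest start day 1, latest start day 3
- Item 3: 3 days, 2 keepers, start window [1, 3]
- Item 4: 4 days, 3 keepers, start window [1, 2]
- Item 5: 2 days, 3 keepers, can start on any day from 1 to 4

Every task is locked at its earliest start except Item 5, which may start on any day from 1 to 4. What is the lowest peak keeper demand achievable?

10

Item 5@1: d1:13  d2:13  d3:10  d4:4  d5:0 → peak 13
Item 5@2: d1:10  d2:13  d3:13  d4:4  d5:0 → peak 13
Item 5@3: d1:10  d2:10  d3:13  d4:7  d5:0 → peak 13
Item 5@4: d1:10  d2:10  d3:10  d4:7  d5:3 → peak 10
Best is Item 5@4, peak 10.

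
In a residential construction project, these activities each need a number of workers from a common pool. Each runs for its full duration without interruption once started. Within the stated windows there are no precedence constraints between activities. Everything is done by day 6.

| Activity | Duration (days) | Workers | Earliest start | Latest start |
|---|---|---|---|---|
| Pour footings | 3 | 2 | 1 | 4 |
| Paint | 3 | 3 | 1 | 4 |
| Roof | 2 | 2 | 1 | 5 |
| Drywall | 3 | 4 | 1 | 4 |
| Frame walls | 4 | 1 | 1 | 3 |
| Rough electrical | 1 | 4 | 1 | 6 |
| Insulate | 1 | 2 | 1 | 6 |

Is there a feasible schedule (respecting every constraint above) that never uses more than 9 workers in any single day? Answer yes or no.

Schedule Pour footings@1, Paint@4, Roof@4, Drywall@1, Frame walls@1, Rough electrical@6, Insulate@5: d1:7  d2:7  d3:7  d4:6  d5:7  d6:7 — peak 7 ≤ 9.

yes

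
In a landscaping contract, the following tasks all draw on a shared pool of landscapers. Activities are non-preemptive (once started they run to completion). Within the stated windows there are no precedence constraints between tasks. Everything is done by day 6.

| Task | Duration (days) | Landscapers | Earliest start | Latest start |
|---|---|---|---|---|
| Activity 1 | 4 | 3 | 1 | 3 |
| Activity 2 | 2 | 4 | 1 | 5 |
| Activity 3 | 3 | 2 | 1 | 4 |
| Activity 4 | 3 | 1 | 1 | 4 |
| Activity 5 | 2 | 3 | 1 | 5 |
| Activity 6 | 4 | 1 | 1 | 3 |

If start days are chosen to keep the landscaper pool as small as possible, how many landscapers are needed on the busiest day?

Early-start (Activity 1@1, Activity 2@1, Activity 3@1, Activity 4@1, Activity 5@1, Activity 6@1) gives peak 14: d1:14  d2:14  d3:7  d4:4  d5:0  d6:0.
Shift Activity 3→3, Activity 4→3, Activity 5→5, Activity 6→3.
Schedule Activity 1@1, Activity 2@1, Activity 3@3, Activity 4@3, Activity 5@5, Activity 6@3: d1:7  d2:7  d3:7  d4:7  d5:7  d6:4 — peak 7.
Total landscaper-days = 39 over 6 days ⇒ peak ≥ ⌈39/6⌉ = 7, so 7 is optimal.

7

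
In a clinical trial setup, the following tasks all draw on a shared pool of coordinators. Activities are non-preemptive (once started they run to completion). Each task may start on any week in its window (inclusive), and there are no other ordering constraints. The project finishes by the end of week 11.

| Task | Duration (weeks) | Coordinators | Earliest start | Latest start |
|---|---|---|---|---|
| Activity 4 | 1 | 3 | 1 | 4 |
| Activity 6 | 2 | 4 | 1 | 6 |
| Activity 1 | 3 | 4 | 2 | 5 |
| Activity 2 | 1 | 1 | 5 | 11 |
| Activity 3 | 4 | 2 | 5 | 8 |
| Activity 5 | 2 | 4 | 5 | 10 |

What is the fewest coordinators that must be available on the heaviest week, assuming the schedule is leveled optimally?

6

Early-start (Activity 4@1, Activity 6@1, Activity 1@2, Activity 2@5, Activity 3@5, Activity 5@5) gives peak 8: w1:7  w2:8  w3:4  w4:4  w5:7  w6:6  w7:2  w8:2  w9:0  w10:0  w11:0.
Shift Activity 6→2, Activity 1→4, Activity 3→6, Activity 5→7.
Schedule Activity 4@1, Activity 6@2, Activity 1@4, Activity 2@5, Activity 3@6, Activity 5@7: w1:3  w2:4  w3:4  w4:4  w5:5  w6:6  w7:6  w8:6  w9:2  w10:0  w11:0 — peak 6.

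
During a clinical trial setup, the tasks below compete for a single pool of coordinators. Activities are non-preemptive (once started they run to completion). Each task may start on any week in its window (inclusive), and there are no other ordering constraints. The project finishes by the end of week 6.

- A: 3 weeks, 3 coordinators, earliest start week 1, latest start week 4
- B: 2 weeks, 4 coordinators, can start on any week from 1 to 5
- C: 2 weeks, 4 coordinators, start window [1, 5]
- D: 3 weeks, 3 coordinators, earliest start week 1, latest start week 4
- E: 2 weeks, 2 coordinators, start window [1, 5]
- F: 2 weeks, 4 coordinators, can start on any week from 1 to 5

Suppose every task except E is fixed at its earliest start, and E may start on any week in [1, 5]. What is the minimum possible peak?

18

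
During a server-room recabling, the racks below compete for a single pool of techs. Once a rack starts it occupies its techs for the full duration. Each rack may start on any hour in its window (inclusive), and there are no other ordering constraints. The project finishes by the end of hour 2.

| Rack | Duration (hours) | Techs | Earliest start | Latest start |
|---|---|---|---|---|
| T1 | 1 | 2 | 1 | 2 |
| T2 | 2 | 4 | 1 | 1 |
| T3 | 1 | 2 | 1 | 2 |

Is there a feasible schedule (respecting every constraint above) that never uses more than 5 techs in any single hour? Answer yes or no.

no

Total tech-hours = 12; over 2 hours the average is 12/2 > 5, so some hour must exceed 5.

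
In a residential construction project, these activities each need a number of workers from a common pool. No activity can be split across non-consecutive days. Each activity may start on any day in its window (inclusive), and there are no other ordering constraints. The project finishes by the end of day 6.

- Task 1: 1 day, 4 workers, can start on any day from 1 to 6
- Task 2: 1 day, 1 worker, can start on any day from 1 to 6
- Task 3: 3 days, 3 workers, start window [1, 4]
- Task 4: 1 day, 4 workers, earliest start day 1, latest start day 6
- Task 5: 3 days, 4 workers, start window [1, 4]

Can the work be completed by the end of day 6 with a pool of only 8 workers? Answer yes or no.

Schedule Task 1@1, Task 2@1, Task 3@2, Task 4@2, Task 5@3: d1:5  d2:7  d3:7  d4:7  d5:4  d6:0 — peak 7 ≤ 8.

yes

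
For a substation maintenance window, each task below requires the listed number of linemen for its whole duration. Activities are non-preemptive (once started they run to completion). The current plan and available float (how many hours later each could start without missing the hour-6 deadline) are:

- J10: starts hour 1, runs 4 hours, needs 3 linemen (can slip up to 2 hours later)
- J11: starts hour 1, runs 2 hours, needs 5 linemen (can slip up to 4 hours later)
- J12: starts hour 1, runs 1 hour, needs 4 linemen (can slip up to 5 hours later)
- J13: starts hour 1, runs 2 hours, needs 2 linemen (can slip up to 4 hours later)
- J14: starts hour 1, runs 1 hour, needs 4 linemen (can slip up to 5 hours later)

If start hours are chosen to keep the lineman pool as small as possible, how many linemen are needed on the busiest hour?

Early-start (J10@1, J11@1, J12@1, J13@1, J14@1) gives peak 18: h1:18  h2:10  h3:3  h4:3  h5:0  h6:0.
Shift J11→5, J13→2, J14→4.
Schedule J10@1, J11@5, J12@1, J13@2, J14@4: h1:7  h2:5  h3:5  h4:7  h5:5  h6:5 — peak 7.

7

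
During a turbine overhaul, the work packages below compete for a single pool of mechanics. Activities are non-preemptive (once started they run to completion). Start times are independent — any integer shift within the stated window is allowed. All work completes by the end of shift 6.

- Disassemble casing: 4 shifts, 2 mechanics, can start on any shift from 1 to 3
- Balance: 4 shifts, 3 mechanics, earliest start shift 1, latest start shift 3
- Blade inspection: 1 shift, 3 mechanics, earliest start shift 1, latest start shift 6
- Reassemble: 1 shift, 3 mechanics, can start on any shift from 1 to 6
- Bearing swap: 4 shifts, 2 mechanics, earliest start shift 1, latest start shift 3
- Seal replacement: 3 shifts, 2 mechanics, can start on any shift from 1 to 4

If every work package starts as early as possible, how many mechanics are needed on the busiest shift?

Early-start schedule: Disassemble casing@1, Balance@1, Blade inspection@1, Reassemble@1, Bearing swap@1, Seal replacement@1.
Load per shift: shift 1: 15, shift 2: 9, shift 3: 9, shift 4: 7, shift 5: 0, shift 6: 0.
Peak is 15.

15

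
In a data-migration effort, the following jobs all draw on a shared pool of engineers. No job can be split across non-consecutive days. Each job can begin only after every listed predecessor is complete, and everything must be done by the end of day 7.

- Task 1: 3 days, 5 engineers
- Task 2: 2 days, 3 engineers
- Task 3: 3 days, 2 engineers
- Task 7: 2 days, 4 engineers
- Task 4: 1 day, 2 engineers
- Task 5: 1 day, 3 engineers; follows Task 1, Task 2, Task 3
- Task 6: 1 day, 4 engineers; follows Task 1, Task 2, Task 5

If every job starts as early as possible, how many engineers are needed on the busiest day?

Early-start schedule: Task 1@1, Task 2@1, Task 3@1, Task 7@1, Task 4@1, Task 5@4, Task 6@5.
Load per day: day 1: 16, day 2: 14, day 3: 7, day 4: 3, day 5: 4, day 6: 0, day 7: 0.
Peak is 16.

16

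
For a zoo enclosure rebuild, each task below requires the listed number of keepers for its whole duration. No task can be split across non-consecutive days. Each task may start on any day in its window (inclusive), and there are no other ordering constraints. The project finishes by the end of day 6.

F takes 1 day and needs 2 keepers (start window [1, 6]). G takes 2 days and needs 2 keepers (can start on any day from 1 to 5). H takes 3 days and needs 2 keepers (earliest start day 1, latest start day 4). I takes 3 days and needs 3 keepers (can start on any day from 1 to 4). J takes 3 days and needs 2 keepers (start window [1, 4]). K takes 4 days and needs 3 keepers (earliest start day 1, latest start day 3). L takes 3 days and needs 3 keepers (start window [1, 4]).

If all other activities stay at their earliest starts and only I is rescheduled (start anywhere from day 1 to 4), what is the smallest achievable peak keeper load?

14

I@1: d1:17  d2:15  d3:13  d4:3  d5:0  d6:0 → peak 17
I@2: d1:14  d2:15  d3:13  d4:6  d5:0  d6:0 → peak 15
I@3: d1:14  d2:12  d3:13  d4:6  d5:3  d6:0 → peak 14
I@4: d1:14  d2:12  d3:10  d4:6  d5:3  d6:3 → peak 14
Best is I@3, peak 14.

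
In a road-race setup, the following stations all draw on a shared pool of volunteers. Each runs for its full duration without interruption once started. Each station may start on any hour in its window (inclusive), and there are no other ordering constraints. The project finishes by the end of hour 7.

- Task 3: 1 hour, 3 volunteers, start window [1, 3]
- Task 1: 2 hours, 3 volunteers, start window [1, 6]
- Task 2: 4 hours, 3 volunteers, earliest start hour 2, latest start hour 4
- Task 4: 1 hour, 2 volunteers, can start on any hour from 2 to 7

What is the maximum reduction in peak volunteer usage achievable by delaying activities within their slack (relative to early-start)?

3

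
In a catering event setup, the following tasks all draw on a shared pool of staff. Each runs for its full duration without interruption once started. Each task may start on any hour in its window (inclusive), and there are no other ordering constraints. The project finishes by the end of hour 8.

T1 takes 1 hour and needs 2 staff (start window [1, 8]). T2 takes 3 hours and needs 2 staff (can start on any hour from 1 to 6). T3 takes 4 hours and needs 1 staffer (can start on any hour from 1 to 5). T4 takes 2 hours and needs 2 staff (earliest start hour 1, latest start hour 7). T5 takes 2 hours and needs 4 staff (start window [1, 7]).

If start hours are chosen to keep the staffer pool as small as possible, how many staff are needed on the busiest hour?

4

Early-start (T1@1, T2@1, T3@1, T4@1, T5@1) gives peak 11: h1:11  h2:9  h3:3  h4:1  h5:0  h6:0  h7:0  h8:0.
Shift T3→2, T4→4, T5→6.
Schedule T1@1, T2@1, T3@2, T4@4, T5@6: h1:4  h2:3  h3:3  h4:3  h5:3  h6:4  h7:4  h8:0 — peak 4.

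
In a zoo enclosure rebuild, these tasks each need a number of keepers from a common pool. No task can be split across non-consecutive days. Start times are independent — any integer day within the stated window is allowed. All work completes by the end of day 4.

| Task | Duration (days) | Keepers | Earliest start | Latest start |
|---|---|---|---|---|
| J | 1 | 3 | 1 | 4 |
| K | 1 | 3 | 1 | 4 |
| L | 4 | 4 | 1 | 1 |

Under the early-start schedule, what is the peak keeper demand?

Early-start schedule: J@1, K@1, L@1.
Load per day: day 1: 10, day 2: 4, day 3: 4, day 4: 4.
Peak is 10.

10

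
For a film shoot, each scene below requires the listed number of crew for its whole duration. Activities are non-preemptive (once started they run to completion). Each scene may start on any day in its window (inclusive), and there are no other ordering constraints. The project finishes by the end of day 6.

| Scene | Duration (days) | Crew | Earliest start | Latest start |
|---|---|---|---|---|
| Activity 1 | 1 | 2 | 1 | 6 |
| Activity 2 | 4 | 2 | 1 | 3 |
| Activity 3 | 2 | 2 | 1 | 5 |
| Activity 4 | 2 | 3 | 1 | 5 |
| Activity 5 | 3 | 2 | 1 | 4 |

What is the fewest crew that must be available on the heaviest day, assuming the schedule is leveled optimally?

Early-start (Activity 1@1, Activity 2@1, Activity 3@1, Activity 4@1, Activity 5@1) gives peak 11: d1:11  d2:9  d3:4  d4:2  d5:0  d6:0.
Shift Activity 3→2, Activity 4→5, Activity 5→4.
Schedule Activity 1@1, Activity 2@1, Activity 3@2, Activity 4@5, Activity 5@4: d1:4  d2:4  d3:4  d4:4  d5:5  d6:5 — peak 5.
Total crew member-days = 26 over 6 days ⇒ peak ≥ ⌈26/6⌉ = 5, so 5 is optimal.

5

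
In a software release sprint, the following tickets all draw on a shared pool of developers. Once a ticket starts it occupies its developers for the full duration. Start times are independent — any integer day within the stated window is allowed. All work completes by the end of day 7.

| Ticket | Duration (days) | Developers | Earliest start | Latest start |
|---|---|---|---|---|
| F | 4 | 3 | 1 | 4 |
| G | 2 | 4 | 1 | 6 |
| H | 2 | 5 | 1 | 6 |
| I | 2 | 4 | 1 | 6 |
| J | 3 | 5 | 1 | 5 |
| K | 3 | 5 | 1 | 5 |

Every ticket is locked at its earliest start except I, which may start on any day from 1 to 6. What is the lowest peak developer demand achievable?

I@1: d1:26  d2:26  d3:13  d4:3  d5:0  d6:0  d7:0 → peak 26
I@2: d1:22  d2:26  d3:17  d4:3  d5:0  d6:0  d7:0 → peak 26
I@3: d1:22  d2:22  d3:17  d4:7  d5:0  d6:0  d7:0 → peak 22
I@4: d1:22  d2:22  d3:13  d4:7  d5:4  d6:0  d7:0 → peak 22
I@5: d1:22  d2:22  d3:13  d4:3  d5:4  d6:4  d7:0 → peak 22
I@6: d1:22  d2:22  d3:13  d4:3  d5:0  d6:4  d7:4 → peak 22
Best is I@3, peak 22.

22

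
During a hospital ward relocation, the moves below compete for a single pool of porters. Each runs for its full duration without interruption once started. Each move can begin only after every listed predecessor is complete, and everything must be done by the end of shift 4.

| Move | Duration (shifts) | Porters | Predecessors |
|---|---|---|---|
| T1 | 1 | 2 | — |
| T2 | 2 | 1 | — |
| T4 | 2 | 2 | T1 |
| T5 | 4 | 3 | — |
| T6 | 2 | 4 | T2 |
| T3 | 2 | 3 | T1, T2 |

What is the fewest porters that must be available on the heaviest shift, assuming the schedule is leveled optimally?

Schedule T1@1, T2@1, T4@2, T5@1, T6@3, T3@3: s1:6  s2:6  s3:12  s4:10 — peak 12.
No arrangement of the 3 feasible schedules does better.

12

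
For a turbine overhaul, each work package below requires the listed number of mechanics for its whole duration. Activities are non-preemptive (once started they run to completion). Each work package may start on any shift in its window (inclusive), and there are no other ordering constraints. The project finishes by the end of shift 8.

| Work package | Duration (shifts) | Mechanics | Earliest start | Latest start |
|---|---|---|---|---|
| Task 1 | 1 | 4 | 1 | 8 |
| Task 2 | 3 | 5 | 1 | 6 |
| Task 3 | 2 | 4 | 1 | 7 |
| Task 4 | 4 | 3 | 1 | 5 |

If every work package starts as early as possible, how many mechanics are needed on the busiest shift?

16

Early-start schedule: Task 1@1, Task 2@1, Task 3@1, Task 4@1.
Load per shift: shift 1: 16, shift 2: 12, shift 3: 8, shift 4: 3, shift 5: 0, shift 6: 0, shift 7: 0, shift 8: 0.
Peak is 16.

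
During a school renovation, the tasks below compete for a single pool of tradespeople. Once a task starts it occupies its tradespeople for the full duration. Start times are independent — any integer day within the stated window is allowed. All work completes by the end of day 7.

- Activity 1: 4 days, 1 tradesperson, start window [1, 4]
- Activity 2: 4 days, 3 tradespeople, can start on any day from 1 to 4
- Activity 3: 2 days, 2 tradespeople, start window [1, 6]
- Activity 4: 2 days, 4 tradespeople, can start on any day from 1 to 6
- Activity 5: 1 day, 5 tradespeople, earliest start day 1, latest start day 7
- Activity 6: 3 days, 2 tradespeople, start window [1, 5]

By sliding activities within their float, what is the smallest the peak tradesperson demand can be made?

Early-start (Activity 1@1, Activity 2@1, Activity 3@1, Activity 4@1, Activity 5@1, Activity 6@1) gives peak 17: d1:17  d2:12  d3:6  d4:4  d5:0  d6:0  d7:0.
Shift Activity 4→5, Activity 5→7, Activity 6→3.
Schedule Activity 1@1, Activity 2@1, Activity 3@1, Activity 4@5, Activity 5@7, Activity 6@3: d1:6  d2:6  d3:6  d4:6  d5:6  d6:4  d7:5 — peak 6.
Total tradesperson-days = 39 over 7 days ⇒ peak ≥ ⌈39/7⌉ = 6, so 6 is optimal.

6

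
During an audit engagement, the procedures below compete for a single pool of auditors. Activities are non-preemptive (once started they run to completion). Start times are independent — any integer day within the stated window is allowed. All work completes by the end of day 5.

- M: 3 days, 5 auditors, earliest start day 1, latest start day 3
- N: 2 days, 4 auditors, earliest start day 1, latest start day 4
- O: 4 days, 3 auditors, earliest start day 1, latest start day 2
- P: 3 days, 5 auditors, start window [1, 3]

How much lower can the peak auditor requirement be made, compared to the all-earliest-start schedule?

4

Early-start peak: d1:17  d2:17  d3:13  d4:3  d5:0 ⇒ 17.
Leveled (M@1, N@1, O@1, P@3): d1:12  d2:12  d3:13  d4:8  d5:5 ⇒ 13.
Reduction 17 − 13 = 4.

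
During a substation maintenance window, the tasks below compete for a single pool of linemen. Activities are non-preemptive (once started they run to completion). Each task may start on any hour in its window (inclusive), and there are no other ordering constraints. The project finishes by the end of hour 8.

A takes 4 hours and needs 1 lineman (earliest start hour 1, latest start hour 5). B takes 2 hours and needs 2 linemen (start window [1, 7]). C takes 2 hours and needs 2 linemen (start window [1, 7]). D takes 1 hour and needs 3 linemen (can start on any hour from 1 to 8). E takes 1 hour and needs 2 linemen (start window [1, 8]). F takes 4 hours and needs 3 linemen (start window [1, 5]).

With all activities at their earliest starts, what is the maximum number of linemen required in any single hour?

Early-start schedule: A@1, B@1, C@1, D@1, E@1, F@1.
Load per hour: hour 1: 13, hour 2: 8, hour 3: 4, hour 4: 4, hour 5: 0, hour 6: 0, hour 7: 0, hour 8: 0.
Peak is 13.

13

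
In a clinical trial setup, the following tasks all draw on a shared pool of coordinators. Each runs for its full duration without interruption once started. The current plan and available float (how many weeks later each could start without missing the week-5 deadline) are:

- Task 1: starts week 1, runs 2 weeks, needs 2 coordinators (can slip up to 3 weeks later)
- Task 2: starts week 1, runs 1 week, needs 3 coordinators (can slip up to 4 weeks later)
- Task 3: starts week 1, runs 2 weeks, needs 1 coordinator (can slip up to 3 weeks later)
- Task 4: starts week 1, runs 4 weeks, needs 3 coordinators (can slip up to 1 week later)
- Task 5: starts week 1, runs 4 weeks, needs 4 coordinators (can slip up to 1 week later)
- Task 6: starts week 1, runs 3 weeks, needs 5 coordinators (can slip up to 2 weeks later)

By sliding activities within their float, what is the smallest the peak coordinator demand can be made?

12

Early-start (Task 1@1, Task 2@1, Task 3@1, Task 4@1, Task 5@1, Task 6@1) gives peak 18: w1:18  w2:15  w3:12  w4:7  w5:0.
Shift Task 5→2, Task 6→3.
Schedule Task 1@1, Task 2@1, Task 3@1, Task 4@1, Task 5@2, Task 6@3: w1:9  w2:10  w3:12  w4:12  w5:9 — peak 12.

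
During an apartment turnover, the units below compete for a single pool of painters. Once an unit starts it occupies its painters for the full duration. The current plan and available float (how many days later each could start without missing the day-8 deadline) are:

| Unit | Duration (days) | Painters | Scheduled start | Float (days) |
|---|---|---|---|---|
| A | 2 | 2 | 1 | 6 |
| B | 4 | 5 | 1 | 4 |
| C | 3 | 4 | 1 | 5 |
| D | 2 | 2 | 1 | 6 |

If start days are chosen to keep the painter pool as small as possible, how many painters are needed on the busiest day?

6

Early-start (A@1, B@1, C@1, D@1) gives peak 13: d1:13  d2:13  d3:9  d4:5  d5:0  d6:0  d7:0  d8:0.
Shift B→5, D→3.
Schedule A@1, B@5, C@1, D@3: d1:6  d2:6  d3:6  d4:2  d5:5  d6:5  d7:5  d8:5 — peak 6.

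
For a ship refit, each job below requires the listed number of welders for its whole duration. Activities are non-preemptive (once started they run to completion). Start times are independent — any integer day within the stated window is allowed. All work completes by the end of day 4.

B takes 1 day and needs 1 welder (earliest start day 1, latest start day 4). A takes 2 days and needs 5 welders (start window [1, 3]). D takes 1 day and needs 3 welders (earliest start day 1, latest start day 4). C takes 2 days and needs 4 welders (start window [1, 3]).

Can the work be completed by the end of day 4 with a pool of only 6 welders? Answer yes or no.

The minimum achievable peak is 7; 6 < 7, so no feasible schedule stays within the cap.

no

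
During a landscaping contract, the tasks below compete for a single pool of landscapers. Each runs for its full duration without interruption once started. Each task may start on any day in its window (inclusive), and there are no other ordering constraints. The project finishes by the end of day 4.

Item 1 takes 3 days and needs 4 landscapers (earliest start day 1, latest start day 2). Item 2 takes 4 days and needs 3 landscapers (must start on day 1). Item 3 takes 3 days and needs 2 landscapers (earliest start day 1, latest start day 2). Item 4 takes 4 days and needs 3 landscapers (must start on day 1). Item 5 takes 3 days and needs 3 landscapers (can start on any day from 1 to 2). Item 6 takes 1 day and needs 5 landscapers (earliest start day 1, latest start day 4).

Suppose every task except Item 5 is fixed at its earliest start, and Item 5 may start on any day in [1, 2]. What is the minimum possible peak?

17

Item 5@1: d1:20  d2:15  d3:15  d4:6 → peak 20
Item 5@2: d1:17  d2:15  d3:15  d4:9 → peak 17
Best is Item 5@2, peak 17.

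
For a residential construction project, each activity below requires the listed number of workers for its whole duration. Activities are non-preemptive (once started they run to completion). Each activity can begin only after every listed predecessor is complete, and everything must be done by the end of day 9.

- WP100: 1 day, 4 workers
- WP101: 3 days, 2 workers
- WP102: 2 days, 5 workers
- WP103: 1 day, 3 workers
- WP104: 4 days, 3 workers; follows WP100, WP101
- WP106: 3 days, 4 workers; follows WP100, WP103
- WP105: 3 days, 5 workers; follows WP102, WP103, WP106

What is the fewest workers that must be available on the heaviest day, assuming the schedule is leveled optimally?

8

Early-start (WP100@1, WP101@1, WP102@1, WP103@1, WP104@4, WP106@2, WP105@5) gives peak 14: d1:14  d2:11  d3:6  d4:7  d5:8  d6:8  d7:8  d8:0  d9:0.
Shift WP101→2, WP102→2, WP104→5, WP106→4, WP105→7.
Schedule WP100@1, WP101@2, WP102@2, WP103@1, WP104@5, WP106@4, WP105@7: d1:7  d2:7  d3:7  d4:6  d5:7  d6:7  d7:8  d8:8  d9:5 — peak 8.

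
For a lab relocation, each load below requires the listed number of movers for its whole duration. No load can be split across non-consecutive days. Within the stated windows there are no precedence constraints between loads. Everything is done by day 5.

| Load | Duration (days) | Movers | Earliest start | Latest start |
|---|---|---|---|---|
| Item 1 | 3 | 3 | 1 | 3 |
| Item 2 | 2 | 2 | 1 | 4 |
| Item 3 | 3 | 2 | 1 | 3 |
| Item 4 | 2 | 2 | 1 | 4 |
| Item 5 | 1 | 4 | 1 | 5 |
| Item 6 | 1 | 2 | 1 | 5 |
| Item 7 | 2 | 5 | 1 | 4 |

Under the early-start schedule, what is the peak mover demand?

20

Early-start schedule: Item 1@1, Item 2@1, Item 3@1, Item 4@1, Item 5@1, Item 6@1, Item 7@1.
Load per day: day 1: 20, day 2: 14, day 3: 5, day 4: 0, day 5: 0.
Peak is 20.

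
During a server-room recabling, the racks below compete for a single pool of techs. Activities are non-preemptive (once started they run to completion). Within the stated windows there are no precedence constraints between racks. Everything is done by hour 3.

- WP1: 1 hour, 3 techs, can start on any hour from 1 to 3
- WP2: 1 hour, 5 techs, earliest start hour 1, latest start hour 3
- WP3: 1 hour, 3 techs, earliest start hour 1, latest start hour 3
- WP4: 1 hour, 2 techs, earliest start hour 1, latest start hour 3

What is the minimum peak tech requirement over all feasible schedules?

Early-start (WP1@1, WP2@1, WP3@1, WP4@1) gives peak 13: h1:13  h2:0  h3:0.
Shift WP2→2, WP3→3.
Schedule WP1@1, WP2@2, WP3@3, WP4@1: h1:5  h2:5  h3:3 — peak 5.
Total tech-hours = 13 over 3 hours ⇒ peak ≥ ⌈13/3⌉ = 5, so 5 is optimal.

5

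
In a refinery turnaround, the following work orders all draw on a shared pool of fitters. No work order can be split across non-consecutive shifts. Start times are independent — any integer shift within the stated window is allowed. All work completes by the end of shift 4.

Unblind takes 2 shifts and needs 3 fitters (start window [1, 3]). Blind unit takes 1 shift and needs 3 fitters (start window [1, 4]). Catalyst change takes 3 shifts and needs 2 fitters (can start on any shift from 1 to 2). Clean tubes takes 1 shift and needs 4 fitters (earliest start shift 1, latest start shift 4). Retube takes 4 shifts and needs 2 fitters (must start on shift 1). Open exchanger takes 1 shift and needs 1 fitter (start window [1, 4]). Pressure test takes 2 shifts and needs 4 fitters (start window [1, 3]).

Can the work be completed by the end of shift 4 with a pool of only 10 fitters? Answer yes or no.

Schedule Unblind@1, Blind unit@1, Catalyst change@1, Clean tubes@4, Retube@1, Open exchanger@2, Pressure test@3: s1:10  s2:8  s3:8  s4:10 — peak 10 ≤ 10.

yes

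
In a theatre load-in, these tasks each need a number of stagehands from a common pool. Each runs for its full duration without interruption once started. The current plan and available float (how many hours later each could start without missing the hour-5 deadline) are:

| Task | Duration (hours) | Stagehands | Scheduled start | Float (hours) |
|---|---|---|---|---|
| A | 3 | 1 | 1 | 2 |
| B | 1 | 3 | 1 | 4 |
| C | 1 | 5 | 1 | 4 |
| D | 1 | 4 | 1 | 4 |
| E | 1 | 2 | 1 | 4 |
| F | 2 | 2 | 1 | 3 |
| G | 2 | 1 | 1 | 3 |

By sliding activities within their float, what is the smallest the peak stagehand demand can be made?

Early-start (A@1, B@1, C@1, D@1, E@1, F@1, G@1) gives peak 18: h1:18  h2:4  h3:1  h4:0  h5:0.
Shift C→4, D→5, E→3, F→2.
Schedule A@1, B@1, C@4, D@5, E@3, F@2, G@1: h1:5  h2:4  h3:5  h4:5  h5:4 — peak 5.
Total stagehand-hours = 23 over 5 hours ⇒ peak ≥ ⌈23/5⌉ = 5, so 5 is optimal.

5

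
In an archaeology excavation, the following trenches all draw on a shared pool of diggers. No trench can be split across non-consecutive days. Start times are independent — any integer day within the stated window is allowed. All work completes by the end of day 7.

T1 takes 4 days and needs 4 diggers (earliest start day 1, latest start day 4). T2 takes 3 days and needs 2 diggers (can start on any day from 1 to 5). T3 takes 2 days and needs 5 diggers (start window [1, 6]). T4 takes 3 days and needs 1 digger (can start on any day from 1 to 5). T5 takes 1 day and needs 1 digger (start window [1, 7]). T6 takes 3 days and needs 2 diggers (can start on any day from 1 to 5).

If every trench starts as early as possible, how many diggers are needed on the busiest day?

Early-start schedule: T1@1, T2@1, T3@1, T4@1, T5@1, T6@1.
Load per day: day 1: 15, day 2: 14, day 3: 9, day 4: 4, day 5: 0, day 6: 0, day 7: 0.
Peak is 15.

15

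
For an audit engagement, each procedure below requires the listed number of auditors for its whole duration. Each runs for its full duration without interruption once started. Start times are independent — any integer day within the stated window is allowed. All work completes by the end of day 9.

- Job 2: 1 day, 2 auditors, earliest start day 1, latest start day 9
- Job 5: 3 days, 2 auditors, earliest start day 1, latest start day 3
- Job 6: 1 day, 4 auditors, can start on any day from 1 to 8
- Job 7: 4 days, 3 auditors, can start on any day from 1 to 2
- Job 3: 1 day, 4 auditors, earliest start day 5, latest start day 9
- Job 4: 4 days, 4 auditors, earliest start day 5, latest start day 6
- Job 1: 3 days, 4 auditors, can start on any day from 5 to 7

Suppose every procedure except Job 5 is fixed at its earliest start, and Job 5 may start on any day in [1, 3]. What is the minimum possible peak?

Job 5@1: d1:11  d2:5  d3:5  d4:3  d5:12  d6:8  d7:8  d8:4  d9:0 → peak 12
Job 5@2: d1:9  d2:5  d3:5  d4:5  d5:12  d6:8  d7:8  d8:4  d9:0 → peak 12
Job 5@3: d1:9  d2:3  d3:5  d4:5  d5:14  d6:8  d7:8  d8:4  d9:0 → peak 14
Best is Job 5@1, peak 12.

12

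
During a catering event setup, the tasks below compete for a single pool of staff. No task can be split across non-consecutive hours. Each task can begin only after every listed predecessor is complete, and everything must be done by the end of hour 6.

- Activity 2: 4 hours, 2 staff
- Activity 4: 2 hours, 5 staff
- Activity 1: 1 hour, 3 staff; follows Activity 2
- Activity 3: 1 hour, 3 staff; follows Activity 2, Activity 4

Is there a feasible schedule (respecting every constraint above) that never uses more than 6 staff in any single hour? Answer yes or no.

no

The minimum achievable peak is 7; 6 < 7, so no feasible schedule stays within the cap.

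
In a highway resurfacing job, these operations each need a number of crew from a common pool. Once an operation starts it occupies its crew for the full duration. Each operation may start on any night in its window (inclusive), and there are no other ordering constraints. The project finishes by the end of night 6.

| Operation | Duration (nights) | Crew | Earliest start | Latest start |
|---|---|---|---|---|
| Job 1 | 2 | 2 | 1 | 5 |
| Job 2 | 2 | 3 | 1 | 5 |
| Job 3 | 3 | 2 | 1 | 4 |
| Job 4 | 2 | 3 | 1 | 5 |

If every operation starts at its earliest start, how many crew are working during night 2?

10

At early start, night 2 has: Job 1, Job 2, Job 3, Job 4.
Demand: 2 + 3 + 2 + 3 = 10.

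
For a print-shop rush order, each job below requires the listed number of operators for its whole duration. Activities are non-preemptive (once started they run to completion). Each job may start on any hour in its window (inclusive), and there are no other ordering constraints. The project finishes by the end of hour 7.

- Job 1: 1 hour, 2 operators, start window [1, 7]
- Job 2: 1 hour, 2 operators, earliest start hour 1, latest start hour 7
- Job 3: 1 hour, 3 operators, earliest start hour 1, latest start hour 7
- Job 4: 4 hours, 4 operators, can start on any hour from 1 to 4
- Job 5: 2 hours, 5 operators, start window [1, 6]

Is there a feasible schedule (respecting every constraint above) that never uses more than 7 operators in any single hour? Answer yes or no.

yes

Schedule Job 1@1, Job 2@2, Job 3@1, Job 4@2, Job 5@6: h1:5  h2:6  h3:4  h4:4  h5:4  h6:5  h7:5 — peak 6 ≤ 7.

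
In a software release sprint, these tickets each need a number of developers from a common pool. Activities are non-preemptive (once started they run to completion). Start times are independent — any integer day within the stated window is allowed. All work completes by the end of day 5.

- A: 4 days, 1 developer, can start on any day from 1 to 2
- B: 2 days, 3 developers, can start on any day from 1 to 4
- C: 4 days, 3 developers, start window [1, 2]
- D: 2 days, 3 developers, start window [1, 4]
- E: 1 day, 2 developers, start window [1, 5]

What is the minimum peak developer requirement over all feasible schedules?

7

Early-start (A@1, B@1, C@1, D@1, E@1) gives peak 12: d1:12  d2:10  d3:4  d4:4  d5:0.
Shift D→3, E→5.
Schedule A@1, B@1, C@1, D@3, E@5: d1:7  d2:7  d3:7  d4:7  d5:2 — peak 7.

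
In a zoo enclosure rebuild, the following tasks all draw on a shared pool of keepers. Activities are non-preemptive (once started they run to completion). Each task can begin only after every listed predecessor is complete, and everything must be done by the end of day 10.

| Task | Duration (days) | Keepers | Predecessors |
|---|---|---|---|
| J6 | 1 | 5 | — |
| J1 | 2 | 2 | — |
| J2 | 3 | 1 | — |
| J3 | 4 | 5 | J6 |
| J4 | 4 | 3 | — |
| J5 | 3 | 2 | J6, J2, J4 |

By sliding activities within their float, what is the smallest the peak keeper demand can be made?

7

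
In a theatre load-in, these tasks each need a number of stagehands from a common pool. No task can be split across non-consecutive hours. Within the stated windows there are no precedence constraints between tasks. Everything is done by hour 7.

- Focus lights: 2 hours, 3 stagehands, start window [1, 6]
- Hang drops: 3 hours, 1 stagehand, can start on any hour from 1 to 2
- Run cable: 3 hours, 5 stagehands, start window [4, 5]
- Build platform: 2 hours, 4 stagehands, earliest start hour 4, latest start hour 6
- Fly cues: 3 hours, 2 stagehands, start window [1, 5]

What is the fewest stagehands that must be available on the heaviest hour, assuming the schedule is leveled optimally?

Schedule Focus lights@1, Hang drops@1, Run cable@4, Build platform@4, Fly cues@1: h1:6  h2:6  h3:3  h4:9  h5:9  h6:5  h7:0 — peak 9.

9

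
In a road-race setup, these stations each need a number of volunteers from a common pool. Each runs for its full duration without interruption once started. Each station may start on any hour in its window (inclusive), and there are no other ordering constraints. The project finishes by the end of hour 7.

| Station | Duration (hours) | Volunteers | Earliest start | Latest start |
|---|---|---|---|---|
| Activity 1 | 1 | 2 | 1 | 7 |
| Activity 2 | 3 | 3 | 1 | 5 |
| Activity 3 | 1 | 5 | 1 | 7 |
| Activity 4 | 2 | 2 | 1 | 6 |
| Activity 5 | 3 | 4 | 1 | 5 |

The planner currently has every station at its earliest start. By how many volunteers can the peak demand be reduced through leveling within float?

Early-start peak: h1:16  h2:9  h3:7  h4:0  h5:0  h6:0  h7:0 ⇒ 16.
Leveled (Activity 1@1, Activity 2@1, Activity 3@4, Activity 4@2, Activity 5@5): h1:5  h2:5  h3:5  h4:5  h5:4  h6:4  h7:4 ⇒ 5.
Reduction 16 − 5 = 11.

11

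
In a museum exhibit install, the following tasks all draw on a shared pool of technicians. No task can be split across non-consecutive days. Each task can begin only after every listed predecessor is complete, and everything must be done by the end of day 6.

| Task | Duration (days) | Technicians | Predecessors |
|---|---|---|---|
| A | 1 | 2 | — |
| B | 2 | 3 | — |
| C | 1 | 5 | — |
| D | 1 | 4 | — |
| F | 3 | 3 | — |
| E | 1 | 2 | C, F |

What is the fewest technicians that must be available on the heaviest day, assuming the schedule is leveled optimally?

6

Early-start (A@1, B@1, C@1, D@1, F@1, E@4) gives peak 17: d1:17  d2:6  d3:3  d4:2  d5:0  d6:0.
Shift C→5, D→6, F→2, E→6.
Schedule A@1, B@1, C@5, D@6, F@2, E@6: d1:5  d2:6  d3:3  d4:3  d5:5  d6:6 — peak 6.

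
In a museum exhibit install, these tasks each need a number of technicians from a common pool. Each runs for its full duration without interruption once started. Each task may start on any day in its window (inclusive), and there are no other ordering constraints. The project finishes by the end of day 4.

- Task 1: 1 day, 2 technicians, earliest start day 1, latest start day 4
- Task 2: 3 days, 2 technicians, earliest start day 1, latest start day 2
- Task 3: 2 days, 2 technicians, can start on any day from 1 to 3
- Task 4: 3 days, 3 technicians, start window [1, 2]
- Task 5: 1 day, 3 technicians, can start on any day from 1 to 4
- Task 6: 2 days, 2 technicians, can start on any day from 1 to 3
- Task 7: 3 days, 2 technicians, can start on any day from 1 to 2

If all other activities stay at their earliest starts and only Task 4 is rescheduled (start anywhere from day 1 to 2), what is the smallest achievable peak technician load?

Task 4@1: d1:16  d2:11  d3:7  d4:0 → peak 16
Task 4@2: d1:13  d2:11  d3:7  d4:3 → peak 13
Best is Task 4@2, peak 13.

13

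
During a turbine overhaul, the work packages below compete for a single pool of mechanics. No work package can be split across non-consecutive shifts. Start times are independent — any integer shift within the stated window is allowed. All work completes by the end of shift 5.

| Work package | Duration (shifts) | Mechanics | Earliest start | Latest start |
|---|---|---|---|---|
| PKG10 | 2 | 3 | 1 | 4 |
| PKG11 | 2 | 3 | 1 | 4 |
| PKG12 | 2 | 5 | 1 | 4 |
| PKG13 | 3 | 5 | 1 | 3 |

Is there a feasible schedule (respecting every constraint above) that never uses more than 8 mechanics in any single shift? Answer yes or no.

yes

Schedule PKG10@1, PKG11@3, PKG12@1, PKG13@3: s1:8  s2:8  s3:8  s4:8  s5:5 — peak 8 ≤ 8.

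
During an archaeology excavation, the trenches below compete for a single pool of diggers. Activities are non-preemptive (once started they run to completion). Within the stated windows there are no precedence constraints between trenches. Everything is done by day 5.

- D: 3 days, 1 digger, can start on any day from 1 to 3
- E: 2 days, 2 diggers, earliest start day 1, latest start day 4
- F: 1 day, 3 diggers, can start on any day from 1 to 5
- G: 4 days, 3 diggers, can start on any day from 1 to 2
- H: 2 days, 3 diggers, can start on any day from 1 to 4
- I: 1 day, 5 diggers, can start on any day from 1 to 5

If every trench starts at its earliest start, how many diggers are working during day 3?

4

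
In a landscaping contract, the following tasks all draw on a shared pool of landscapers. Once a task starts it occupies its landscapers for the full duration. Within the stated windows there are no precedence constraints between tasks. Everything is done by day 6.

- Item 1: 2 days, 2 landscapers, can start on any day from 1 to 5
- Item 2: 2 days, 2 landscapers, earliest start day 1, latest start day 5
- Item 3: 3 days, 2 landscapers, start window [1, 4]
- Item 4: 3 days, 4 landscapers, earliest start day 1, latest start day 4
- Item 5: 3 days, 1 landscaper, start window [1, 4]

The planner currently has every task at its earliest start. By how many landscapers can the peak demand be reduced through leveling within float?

Early-start peak: d1:11  d2:11  d3:7  d4:0  d5:0  d6:0 ⇒ 11.
Leveled (Item 1@1, Item 2@1, Item 3@1, Item 4@3, Item 5@4): d1:6  d2:6  d3:6  d4:5  d5:5  d6:1 ⇒ 6.
Reduction 11 − 6 = 5.

5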